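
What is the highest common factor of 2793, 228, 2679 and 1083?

57

2793 = 3 · 7² · 19; 228 = 2² · 3 · 19; 2679 = 3 · 19 · 47; 1083 = 3 · 19²
gcd takes min exponent of each prime: 3 · 19 = 57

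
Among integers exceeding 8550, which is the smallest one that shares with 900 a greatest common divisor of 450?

9450

Multiples of 450 above 8550: 450·20, 450·21, … . Need the cofactor coprime to 900/450 = 2.
Checking s = 20, 21, … the first with gcd(s, 2) = 1 is s = 21, giving 9450.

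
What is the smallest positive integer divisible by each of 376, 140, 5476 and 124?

558497240

376 = 2³ · 47; 140 = 2² · 5 · 7; 5476 = 2² · 37²; 124 = 2² · 31
lcm takes max exponent of each prime: 2³ · 5 · 7 · 31 · 37² · 47 = 558497240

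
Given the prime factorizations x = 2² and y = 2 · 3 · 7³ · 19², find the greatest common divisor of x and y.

2

min exponent per shared prime: 2 = 2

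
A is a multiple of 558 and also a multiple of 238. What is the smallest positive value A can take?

gcd first: 558 = 2·238 + 82; 238 = 2·82 + 74; 82 = 1·74 + 8; 74 = 9·8 + 2; 8 = 4·2 + 0 → gcd = 2
lcm = 558·238/gcd = 132804/2 = 66402

66402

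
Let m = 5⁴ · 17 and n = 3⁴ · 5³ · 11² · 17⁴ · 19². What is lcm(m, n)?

max exponent per prime: 3⁴ · 5⁴ · 11² · 17⁴ · 19² = 184694215550625

184694215550625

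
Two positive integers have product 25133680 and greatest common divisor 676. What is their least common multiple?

37180

Since gcd(a,b)·lcm(a,b) = ab, lcm = 25133680/676 = 37180.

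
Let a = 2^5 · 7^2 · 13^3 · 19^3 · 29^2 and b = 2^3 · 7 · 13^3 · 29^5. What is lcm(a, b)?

max exponent per prime: 2^5 · 7^2 · 13^3 · 19^3 · 29^5 = 484648538723011936

484648538723011936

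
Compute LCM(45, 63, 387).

45 = 3² · 5; 63 = 3² · 7; 387 = 3² · 43
lcm takes max exponent of each prime: 3² · 5 · 7 · 43 = 13545

13545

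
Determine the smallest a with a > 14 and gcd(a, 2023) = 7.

Multiples of 7 above 14: 7·3, 7·4, … . Need the cofactor coprime to 2023/7 = 289.
Checking s = 3, 4, … the first with gcd(s, 289) = 1 is s = 3, giving 21.

21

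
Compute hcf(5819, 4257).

11

Euclid: 5819 = 1·4257 + 1562; 4257 = 2·1562 + 1133; 1562 = 1·1133 + 429; 1133 = 2·429 + 275; 429 = 1·275 + 154; 275 = 1·154 + 121; 154 = 1·121 + 33; 121 = 3·33 + 22; 33 = 1·22 + 11; 22 = 2·11 + 0. Last nonzero remainder: 11.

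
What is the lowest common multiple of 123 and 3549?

123 = 3 · 41; 3549 = 3 · 7 · 13²
max exponents: 3 · 7 · 13² · 41 = 145509

145509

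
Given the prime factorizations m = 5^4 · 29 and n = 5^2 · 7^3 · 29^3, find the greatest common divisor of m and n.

725

min exponent per shared prime: 5^2 · 29 = 725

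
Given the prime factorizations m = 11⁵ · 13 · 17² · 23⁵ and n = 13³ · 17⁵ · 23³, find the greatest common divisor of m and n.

45711419

min exponent per shared prime: 13 · 17² · 23³ = 45711419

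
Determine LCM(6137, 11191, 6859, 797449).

6137 = 17 · 19²; 11191 = 19² · 31; 6859 = 19³; 797449 = 19² · 47²
lcm takes max exponent of each prime: 17 · 19³ · 31 · 47² = 7984856837

7984856837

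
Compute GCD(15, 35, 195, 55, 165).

5

gcd(15, 35): 35 = 2·15 + 5; 15 = 3·5 + 0 → 5
gcd(5, 195): 195 = 39·5 + 0 → 5
gcd(5, 55): 55 = 11·5 + 0 → 5
gcd(5, 165): 165 = 33·5 + 0 → 5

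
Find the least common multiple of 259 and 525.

gcd first: 525 = 2·259 + 7; 259 = 37·7 + 0 → gcd = 7
lcm = 259·525/gcd = 135975/7 = 19425

19425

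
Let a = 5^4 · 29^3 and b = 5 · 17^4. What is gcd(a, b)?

min exponent per shared prime: 5 = 5

5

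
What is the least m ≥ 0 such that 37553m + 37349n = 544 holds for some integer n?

gcd(37553, 37349) = 17 (Euclid: 37553 = 1·37349 + 204; 37349 = 183·204 + 17; 204 = 12·17 + 0), and 17 | 544.
Extended Euclid: 37553·(-183) + 37349·(184) = 17. Scale by 32: m₀ = -5856.
General solution m = m₀ + 2197t; reducing mod 2197 gives m = 735 (and n = -739).

735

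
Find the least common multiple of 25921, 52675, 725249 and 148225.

49904147984075

25921 = 7² · 23²; 52675 = 5² · 7² · 43; 725249 = 7² · 19² · 41; 148225 = 5² · 7² · 11²
lcm takes max exponent of each prime: 5² · 7² · 11² · 19² · 23² · 41 · 43 = 49904147984075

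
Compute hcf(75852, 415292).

75852 = 2² · 3² · 7² · 43
415292 = 2² · 47³
Common: 2² = 4

4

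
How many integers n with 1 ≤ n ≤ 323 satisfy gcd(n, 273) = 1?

273 = 3·7·13. Inclusion–exclusion on these primes:
323 − ⌊323/3⌋ − ⌊323/7⌋ − ⌊323/13⌋ + ⌊323/21⌋ + ⌊323/39⌋ + ⌊323/91⌋ − ⌊323/273⌋ = 171

171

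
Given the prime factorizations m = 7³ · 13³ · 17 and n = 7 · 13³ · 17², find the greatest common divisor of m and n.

261443

min exponent per shared prime: 7 · 13³ · 17 = 261443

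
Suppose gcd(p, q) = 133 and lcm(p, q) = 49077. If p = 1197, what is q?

Using pq = gcd(p,q)·lcm(p,q) = 133·49077 = 6527241, we get q = 6527241/1197 = 5453.

5453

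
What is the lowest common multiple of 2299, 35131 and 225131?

50368333499

2299 = 11² · 19; 35131 = 19 · 43²; 225131 = 17² · 19 · 41
lcm takes max exponent of each prime: 11² · 17² · 19 · 41 · 43² = 50368333499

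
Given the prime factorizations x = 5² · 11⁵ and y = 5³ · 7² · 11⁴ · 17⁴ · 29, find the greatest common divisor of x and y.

366025

min exponent per shared prime: 5² · 11⁴ = 366025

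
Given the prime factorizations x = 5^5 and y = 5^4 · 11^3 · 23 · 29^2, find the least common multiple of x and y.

max exponent per prime: 5^5 · 11^3 · 23 · 29^2 = 80454790625

80454790625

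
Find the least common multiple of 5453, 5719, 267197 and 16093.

lcm(5453, 5719) = 5453·5719/gcd = 31185707/133 = 234479
lcm(234479, 267197) = 234479·267197/gcd = 62652085363/5453 = 11489471
lcm(11489471, 16093) = 11489471·16093/gcd = 184900056803/133 = 1390225991

1390225991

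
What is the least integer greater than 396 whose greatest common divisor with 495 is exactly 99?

594

495 = 99·5. Any t with gcd(t, 495) = 99 is a multiple of 99, say 99s, with s coprime to 5.
Need s > 396/99, so s ≥ 5. First s ≥ 5 with gcd(s, 5) = 1 is s = 6. Thus t = 99·6 = 594.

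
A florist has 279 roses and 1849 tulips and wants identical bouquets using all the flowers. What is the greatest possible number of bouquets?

1

279 = 3² · 31
1849 = 43²
Common: 1 = 1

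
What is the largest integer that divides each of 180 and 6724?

Euclid: 6724 = 37·180 + 64; 180 = 2·64 + 52; 64 = 1·52 + 12; 52 = 4·12 + 4; 12 = 3·4 + 0. Last nonzero remainder: 4.

4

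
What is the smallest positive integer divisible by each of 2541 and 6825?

gcd first: 6825 = 2·2541 + 1743; 2541 = 1·1743 + 798; 1743 = 2·798 + 147; 798 = 5·147 + 63; 147 = 2·63 + 21; 63 = 3·21 + 0 → gcd = 21
lcm = 2541·6825/gcd = 17342325/21 = 825825

825825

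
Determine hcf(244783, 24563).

Euclid: 244783 = 9·24563 + 23716; 24563 = 1·23716 + 847; 23716 = 28·847 + 0. Last nonzero remainder: 847.

847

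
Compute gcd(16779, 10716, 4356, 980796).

3

16779 = 3 · 7 · 17 · 47; 10716 = 2² · 3 · 19 · 47; 4356 = 2² · 3² · 11²; 980796 = 2² · 3 · 37 · 47²
gcd takes min exponent of each prime: 3 = 3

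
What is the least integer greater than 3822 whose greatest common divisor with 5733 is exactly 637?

4459

Multiples of 637 above 3822: 637·7, 637·8, … . Need the cofactor coprime to 5733/637 = 9.
Checking s = 7, 8, … the first with gcd(s, 9) = 1 is s = 7, giving 4459.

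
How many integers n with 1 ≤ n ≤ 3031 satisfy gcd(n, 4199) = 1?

2495

Prime factors of 4199: 13, 17, 19. Count integers ≤ 3031 divisible by none of them.
By inclusion–exclusion: 3031 − ⌊3031/13⌋ − ⌊3031/17⌋ − ⌊3031/19⌋ + ⌊3031/221⌋ + ⌊3031/247⌋ + ⌊3031/323⌋ − ⌊3031/4199⌋ = 2495.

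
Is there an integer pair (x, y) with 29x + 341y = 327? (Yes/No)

Yes

gcd(29, 341): 341 = 11·29 + 22; 29 = 1·22 + 7; 22 = 3·7 + 1; 7 = 7·1 + 0 → 1
1 divides 327, so a solution exists.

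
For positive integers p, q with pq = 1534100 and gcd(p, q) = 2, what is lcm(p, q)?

For any two positive integers, gcd × lcm equals their product. Hence lcm = 1534100 / 2 = 767050.

767050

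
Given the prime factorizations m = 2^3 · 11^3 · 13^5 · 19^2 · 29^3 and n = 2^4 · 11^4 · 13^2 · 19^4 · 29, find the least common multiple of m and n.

max exponent per prime: 2^4 · 11^4 · 13^5 · 19^4 · 29^3 = 276449546812946887952

276449546812946887952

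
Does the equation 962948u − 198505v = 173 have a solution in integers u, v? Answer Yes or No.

By Bézout, 962948u − 198505v = 173 has integer solutions iff gcd(962948, 198505) | 173.
Euclid: 962948 = 4·198505 + 168928; 198505 = 1·168928 + 29577; 168928 = 5·29577 + 21043; 29577 = 1·21043 + 8534; 21043 = 2·8534 + 3975; 8534 = 2·3975 + 584; 3975 = 6·584 + 471; 584 = 1·471 + 113; 471 = 4·113 + 19; 113 = 5·19 + 18; 19 = 1·18 + 1; 18 = 18·1 + 0. gcd = 1; 173 mod 1 = 0. Yes.

Yes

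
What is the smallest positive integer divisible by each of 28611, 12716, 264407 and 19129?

28611 = 3² · 11 · 17²; 12716 = 2² · 11 · 17²; 264407 = 11 · 13 · 43²; 19129 = 11 · 37 · 47
lcm takes max exponent of each prime: 2² · 3² · 11 · 13 · 17² · 37 · 43² · 47 = 4783798454292

4783798454292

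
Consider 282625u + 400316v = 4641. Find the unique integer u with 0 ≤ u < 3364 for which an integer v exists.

Euclid: 400316 = 1·282625 + 117691; 282625 = 2·117691 + 47243; 117691 = 2·47243 + 23205; 47243 = 2·23205 + 833; 23205 = 27·833 + 714; 833 = 1·714 + 119; 714 = 6·119 + 0 → gcd = 119; 4641 = 119·39.
Back-substitution yields 282625·(483) + 400316·(-341) = 119, so one solution is u = 483·39 = 18837, v = -341·39 = -13299.
Solutions in u differ by 400316/119 = 3364; the one in [0, 3364) is 18837 mod 3364 = 2017.

2017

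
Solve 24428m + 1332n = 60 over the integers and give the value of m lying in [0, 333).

Reduce mod 1332: 24428m ≡ 60 (mod 1332). With g = gcd(24428, 1332) = 4 dividing 60, divide through: 6107m ≡ 15 (mod 333).
Since gcd(6107, 333) = 1, m ≡ 15·(6107)⁻¹ ≡ 174 (mod 333). Smallest non-negative: 174.

174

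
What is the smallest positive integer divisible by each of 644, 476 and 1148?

lcm(644, 476) = 644·476/gcd = 306544/28 = 10948
lcm(10948, 1148) = 10948·1148/gcd = 12568304/28 = 448868

448868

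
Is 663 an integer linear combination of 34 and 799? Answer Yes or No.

Yes

By Bézout, 34m − 799n = 663 has integer solutions iff gcd(34, 799) | 663.
Euclid: 799 = 23·34 + 17; 34 = 2·17 + 0. gcd = 17; 663 mod 17 = 0. Yes.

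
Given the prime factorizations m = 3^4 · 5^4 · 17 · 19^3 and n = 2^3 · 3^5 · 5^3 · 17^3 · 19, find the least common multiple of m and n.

max exponent per prime: 2^3 · 3^5 · 5^4 · 17^3 · 19^3 = 40943394405000

40943394405000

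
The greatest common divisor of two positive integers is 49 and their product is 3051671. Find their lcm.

Since gcd(u,v)·lcm(u,v) = uv, lcm = 3051671/49 = 62279.

62279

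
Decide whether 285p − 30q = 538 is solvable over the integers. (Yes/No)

By Bézout, 285p − 30q = 538 has integer solutions iff gcd(285, 30) | 538.
Euclid: 285 = 9·30 + 15; 30 = 2·15 + 0. gcd = 15; 538 mod 15 = 13. No.

No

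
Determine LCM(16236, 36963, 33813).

16236 = 2² · 3² · 11 · 41; 36963 = 3³ · 37²; 33813 = 3² · 13 · 17²
lcm takes max exponent of each prime: 2² · 3³ · 11 · 13 · 17² · 37² · 41 = 250521463764

250521463764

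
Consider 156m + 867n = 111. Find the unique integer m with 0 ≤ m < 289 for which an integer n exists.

173

gcd(156, 867) = 3 (Euclid: 867 = 5·156 + 87; 156 = 1·87 + 69; 87 = 1·69 + 18; 69 = 3·18 + 15; 18 = 1·15 + 3; 15 = 5·3 + 0), and 3 | 111.
Extended Euclid: 156·(-50) + 867·(9) = 3. Scale by 37: m₀ = -1850.
General solution m = m₀ + 289t; reducing mod 289 gives m = 173 (and n = -31).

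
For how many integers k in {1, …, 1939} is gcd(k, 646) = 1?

646 = 2·17·19. Inclusion–exclusion on these primes:
1939 − ⌊1939/2⌋ − ⌊1939/17⌋ − ⌊1939/19⌋ + ⌊1939/34⌋ + ⌊1939/38⌋ + ⌊1939/323⌋ − ⌊1939/646⌋ = 865

865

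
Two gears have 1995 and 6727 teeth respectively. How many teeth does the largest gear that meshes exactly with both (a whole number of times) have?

7

1995 = 3 · 5 · 7 · 19
6727 = 7 · 31²
Common: 7 = 7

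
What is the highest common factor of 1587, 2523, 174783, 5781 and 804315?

3

1587 = 3 · 23²; 2523 = 3 · 29²; 174783 = 3 · 7² · 29 · 41; 5781 = 3 · 41 · 47; 804315 = 3 · 5 · 29 · 43²
gcd takes min exponent of each prime: 3 = 3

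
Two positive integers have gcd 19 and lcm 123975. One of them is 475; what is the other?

Using uv = gcd(u,v)·lcm(u,v) = 19·123975 = 2355525, we get v = 2355525/475 = 4959.

4959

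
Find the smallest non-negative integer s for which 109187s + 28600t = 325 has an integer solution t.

1975

Reduce mod 28600: 109187s ≡ 325 (mod 28600). With g = gcd(109187, 28600) = 13 dividing 325, divide through: 8399s ≡ 25 (mod 2200).
Since gcd(8399, 2200) = 1, s ≡ 25·(8399)⁻¹ ≡ 1975 (mod 2200). Smallest non-negative: 1975.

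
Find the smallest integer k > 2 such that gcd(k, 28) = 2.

6

Multiples of 2 above 2: 2·2, 2·3, … . Need the cofactor coprime to 28/2 = 14.
Checking s = 2, 3, … the first with gcd(s, 14) = 1 is s = 3, giving 6.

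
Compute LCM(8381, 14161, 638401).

lcm(8381, 14161) = 8381·14161/gcd = 118683341/289 = 410669
lcm(410669, 638401) = 410669·638401/gcd = 262171500269/289 = 907167821

907167821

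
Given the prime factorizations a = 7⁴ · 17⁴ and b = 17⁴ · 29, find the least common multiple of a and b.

max exponent per prime: 7⁴ · 17⁴ · 29 = 5815483709

5815483709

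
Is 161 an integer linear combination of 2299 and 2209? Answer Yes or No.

Yes

By Bézout, 2299x − 2209y = 161 has integer solutions iff gcd(2299, 2209) | 161.
Euclid: 2299 = 1·2209 + 90; 2209 = 24·90 + 49; 90 = 1·49 + 41; 49 = 1·41 + 8; 41 = 5·8 + 1; 8 = 8·1 + 0. gcd = 1; 161 mod 1 = 0. Yes.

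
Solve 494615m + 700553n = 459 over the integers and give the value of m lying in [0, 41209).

13869

Euclid: 700553 = 1·494615 + 205938; 494615 = 2·205938 + 82739; 205938 = 2·82739 + 40460; 82739 = 2·40460 + 1819; 40460 = 22·1819 + 442; 1819 = 4·442 + 51; 442 = 8·51 + 34; 51 = 1·34 + 17; 34 = 2·17 + 0 → gcd = 17; 459 = 17·27.
Back-substitution yields 494615·(14250) + 700553·(-10061) = 17, so one solution is m = 14250·27 = 384750, n = -10061·27 = -271647.
Solutions in m differ by 700553/17 = 41209; the one in [0, 41209) is 384750 mod 41209 = 13869.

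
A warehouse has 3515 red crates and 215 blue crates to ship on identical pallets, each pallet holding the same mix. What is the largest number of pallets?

5

3515 = 5 · 19 · 37
215 = 5 · 43
Common: 5 = 5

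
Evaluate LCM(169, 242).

40898

169 = 13²; 242 = 2 · 11²
max exponents: 2 · 11² · 13² = 40898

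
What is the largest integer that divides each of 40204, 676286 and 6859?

gcd(40204, 676286): 676286 = 16·40204 + 33022; 40204 = 1·33022 + 7182; 33022 = 4·7182 + 4294; 7182 = 1·4294 + 2888; 4294 = 1·2888 + 1406; 2888 = 2·1406 + 76; 1406 = 18·76 + 38; 76 = 2·38 + 0 → 38
gcd(38, 6859): 6859 = 180·38 + 19; 38 = 2·19 + 0 → 19

19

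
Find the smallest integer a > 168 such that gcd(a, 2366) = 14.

196

Multiples of 14 above 168: 14·13, 14·14, … . Need the cofactor coprime to 2366/14 = 169.
Checking s = 13, 14, … the first with gcd(s, 169) = 1 is s = 14, giving 196.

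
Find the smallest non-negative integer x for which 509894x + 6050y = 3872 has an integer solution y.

13

gcd(509894, 6050) = 242 (Euclid: 509894 = 84·6050 + 1694; 6050 = 3·1694 + 968; 1694 = 1·968 + 726; 968 = 1·726 + 242; 726 = 3·242 + 0), and 242 | 3872.
Extended Euclid: 509894·(-7) + 6050·(590) = 242. Scale by 16: x₀ = -112.
General solution x = x₀ + 25t; reducing mod 25 gives x = 13 (and y = -1095).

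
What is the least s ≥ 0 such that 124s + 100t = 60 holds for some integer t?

Euclid: 124 = 1·100 + 24; 100 = 4·24 + 4; 24 = 6·4 + 0 → gcd = 4; 60 = 4·15.
Back-substitution yields 124·(-4) + 100·(5) = 4, so one solution is s = -4·15 = -60, t = 5·15 = 75.
Solutions in s differ by 100/4 = 25; the one in [0, 25) is -60 mod 25 = 15.

15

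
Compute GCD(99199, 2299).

Euclid: 99199 = 43·2299 + 342; 2299 = 6·342 + 247; 342 = 1·247 + 95; 247 = 2·95 + 57; 95 = 1·57 + 38; 57 = 1·38 + 19; 38 = 2·19 + 0. Last nonzero remainder: 19.

19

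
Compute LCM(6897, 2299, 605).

6897 = 3 · 11² · 19; 2299 = 11² · 19; 605 = 5 · 11²
lcm takes max exponent of each prime: 3 · 5 · 11² · 19 = 34485

34485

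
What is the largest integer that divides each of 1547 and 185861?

221

1547 = 7 · 13 · 17
185861 = 13 · 17 · 29²
Common: 13 · 17 = 221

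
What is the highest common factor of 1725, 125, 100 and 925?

25

gcd(1725, 125): 1725 = 13·125 + 100; 125 = 1·100 + 25; 100 = 4·25 + 0 → 25
gcd(25, 100): 100 = 4·25 + 0 → 25
gcd(25, 925): 925 = 37·25 + 0 → 25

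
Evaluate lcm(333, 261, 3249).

333 = 3² · 37; 261 = 3² · 29; 3249 = 3² · 19²
lcm takes max exponent of each prime: 3² · 19² · 29 · 37 = 3486177

3486177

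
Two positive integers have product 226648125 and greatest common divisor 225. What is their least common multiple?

Since gcd(m,n)·lcm(m,n) = mn, lcm = 226648125/225 = 1007325.

1007325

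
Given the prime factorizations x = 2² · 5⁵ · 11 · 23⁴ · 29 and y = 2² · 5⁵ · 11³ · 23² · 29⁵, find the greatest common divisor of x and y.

2109387500

min exponent per shared prime: 2² · 5⁵ · 11 · 23² · 29 = 2109387500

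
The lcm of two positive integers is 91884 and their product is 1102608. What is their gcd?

12

gcd·lcm = product, so gcd = 1102608/91884 = 12.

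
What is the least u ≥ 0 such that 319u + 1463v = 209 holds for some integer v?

Euclid: 1463 = 4·319 + 187; 319 = 1·187 + 132; 187 = 1·132 + 55; 132 = 2·55 + 22; 55 = 2·22 + 11; 22 = 2·11 + 0 → gcd = 11; 209 = 11·19.
Back-substitution yields 319·(-55) + 1463·(12) = 11, so one solution is u = -55·19 = -1045, v = 12·19 = 228.
Solutions in u differ by 1463/11 = 133; the one in [0, 133) is -1045 mod 133 = 19.

19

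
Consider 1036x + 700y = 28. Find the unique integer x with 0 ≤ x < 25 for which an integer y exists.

Reduce mod 700: 1036x ≡ 28 (mod 700). With g = gcd(1036, 700) = 28 dividing 28, divide through: 37x ≡ 1 (mod 25).
Since gcd(37, 25) = 1, x ≡ 1·(37)⁻¹ ≡ 23 (mod 25). Smallest non-negative: 23.

23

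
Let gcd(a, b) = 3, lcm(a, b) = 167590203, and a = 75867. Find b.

a·b = gcd·lcm = 3·167590203 = 502770609, so b = 502770609/75867 = 6627.

6627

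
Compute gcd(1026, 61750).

38

Euclid: 61750 = 60·1026 + 190; 1026 = 5·190 + 76; 190 = 2·76 + 38; 76 = 2·38 + 0. Last nonzero remainder: 38.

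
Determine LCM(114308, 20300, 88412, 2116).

114308 = 2² · 17 · 41²; 20300 = 2² · 5² · 7 · 29; 88412 = 2² · 23 · 31²; 2116 = 2² · 23²
lcm takes max exponent of each prime: 2² · 5² · 7 · 17 · 23² · 29 · 31² · 41² = 294911516533900

294911516533900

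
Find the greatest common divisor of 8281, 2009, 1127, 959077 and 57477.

49

gcd(8281, 2009): 8281 = 4·2009 + 245; 2009 = 8·245 + 49; 245 = 5·49 + 0 → 49
gcd(49, 1127): 1127 = 23·49 + 0 → 49
gcd(49, 959077): 959077 = 19573·49 + 0 → 49
gcd(49, 57477): 57477 = 1173·49 + 0 → 49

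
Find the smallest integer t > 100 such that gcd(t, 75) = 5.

110

Multiples of 5 above 100: 5·21, 5·22, … . Need the cofactor coprime to 75/5 = 15.
Checking s = 21, 22, … the first with gcd(s, 15) = 1 is s = 22, giving 110.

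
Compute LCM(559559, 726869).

218787569

559559 = 7 · 11 · 13² · 43; 726869 = 11 · 13² · 17 · 23
max exponents: 7 · 11 · 13² · 17 · 23 · 43 = 218787569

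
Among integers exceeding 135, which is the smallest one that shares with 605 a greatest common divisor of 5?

140

605 = 5·121. Any m with gcd(m, 605) = 5 is a multiple of 5, say 5s, with s coprime to 121.
Need s > 135/5, so s ≥ 28. First s ≥ 28 with gcd(s, 121) = 1 is s = 28. Thus m = 5·28 = 140.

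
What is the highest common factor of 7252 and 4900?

Euclid: 7252 = 1·4900 + 2352; 4900 = 2·2352 + 196; 2352 = 12·196 + 0. Last nonzero remainder: 196.

196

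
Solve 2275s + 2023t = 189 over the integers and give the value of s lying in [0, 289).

Euclid: 2275 = 1·2023 + 252; 2023 = 8·252 + 7; 252 = 36·7 + 0 → gcd = 7; 189 = 7·27.
Back-substitution yields 2275·(-8) + 2023·(9) = 7, so one solution is s = -8·27 = -216, t = 9·27 = 243.
Solutions in s differ by 2023/7 = 289; the one in [0, 289) is -216 mod 289 = 73.

73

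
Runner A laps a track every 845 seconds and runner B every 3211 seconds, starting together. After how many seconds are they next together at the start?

16055

gcd first: 3211 = 3·845 + 676; 845 = 1·676 + 169; 676 = 4·169 + 0 → gcd = 169
lcm = 845·3211/gcd = 2713295/169 = 16055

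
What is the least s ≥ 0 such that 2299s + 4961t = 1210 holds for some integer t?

7

gcd(2299, 4961) = 121 (Euclid: 4961 = 2·2299 + 363; 2299 = 6·363 + 121; 363 = 3·121 + 0), and 121 | 1210.
Extended Euclid: 2299·(13) + 4961·(-6) = 121. Scale by 10: s₀ = 130.
General solution s = s₀ + 41k; reducing mod 41 gives s = 7 (and t = -3).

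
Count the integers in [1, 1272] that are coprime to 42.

363

42 = 2·3·7. Inclusion–exclusion on these primes:
1272 − ⌊1272/2⌋ − ⌊1272/3⌋ − ⌊1272/7⌋ + ⌊1272/6⌋ + ⌊1272/14⌋ + ⌊1272/21⌋ − ⌊1272/42⌋ = 363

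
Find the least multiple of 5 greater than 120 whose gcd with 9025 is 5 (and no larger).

130

Multiples of 5 above 120: 5·25, 5·26, … . Need the cofactor coprime to 9025/5 = 1805.
Checking s = 25, 26, … the first with gcd(s, 1805) = 1 is s = 26, giving 130.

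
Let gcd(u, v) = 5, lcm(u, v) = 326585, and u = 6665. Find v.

Using uv = gcd(u,v)·lcm(u,v) = 5·326585 = 1632925, we get v = 1632925/6665 = 245.

245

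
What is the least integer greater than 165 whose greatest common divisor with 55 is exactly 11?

176

55 = 11·5. Any k with gcd(k, 55) = 11 is a multiple of 11, say 11s, with s coprime to 5.
Need s > 165/11, so s ≥ 16. First s ≥ 16 with gcd(s, 5) = 1 is s = 16. Thus k = 11·16 = 176.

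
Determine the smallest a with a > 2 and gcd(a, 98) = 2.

gcd(a, 98) = 2 forces 2 | a; write a = 2s. Then gcd(2s, 2·49) = 2·gcd(s, 49), so need gcd(s, 49) = 1.
2s > 2 gives s ≥ 2. The least s ≥ 2 coprime to 49 is 2, so a = 2·2 = 4.

4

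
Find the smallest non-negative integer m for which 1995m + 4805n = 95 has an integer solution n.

778

gcd(1995, 4805) = 5 (Euclid: 4805 = 2·1995 + 815; 1995 = 2·815 + 365; 815 = 2·365 + 85; 365 = 4·85 + 25; 85 = 3·25 + 10; 25 = 2·10 + 5; 10 = 2·5 + 0), and 5 | 95.
Extended Euclid: 1995·(395) + 4805·(-164) = 5. Scale by 19: m₀ = 7505.
General solution m = m₀ + 961t; reducing mod 961 gives m = 778 (and n = -323).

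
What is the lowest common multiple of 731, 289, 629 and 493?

731 = 17 · 43; 289 = 17²; 629 = 17 · 37; 493 = 17 · 29
lcm takes max exponent of each prime: 17² · 29 · 37 · 43 = 13334171

13334171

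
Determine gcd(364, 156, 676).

52

gcd(364, 156): 364 = 2·156 + 52; 156 = 3·52 + 0 → 52
gcd(52, 676): 676 = 13·52 + 0 → 52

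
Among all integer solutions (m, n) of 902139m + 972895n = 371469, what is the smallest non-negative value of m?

Reduce mod 972895: 902139m ≡ 371469 (mod 972895). With g = gcd(902139, 972895) = 17689 dividing 371469, divide through: 51m ≡ 21 (mod 55).
Since gcd(51, 55) = 1, m ≡ 21·(51)⁻¹ ≡ 36 (mod 55). Smallest non-negative: 36.

36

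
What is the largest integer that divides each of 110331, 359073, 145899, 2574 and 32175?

117

110331 = 3² · 13 · 23 · 41; 359073 = 3⁴ · 11 · 13 · 31; 145899 = 3² · 13 · 29 · 43; 2574 = 2 · 3² · 11 · 13; 32175 = 3² · 5² · 11 · 13
gcd takes min exponent of each prime: 3² · 13 = 117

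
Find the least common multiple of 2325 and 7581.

gcd first: 7581 = 3·2325 + 606; 2325 = 3·606 + 507; 606 = 1·507 + 99; 507 = 5·99 + 12; 99 = 8·12 + 3; 12 = 4·3 + 0 → gcd = 3
lcm = 2325·7581/gcd = 17625825/3 = 5875275

5875275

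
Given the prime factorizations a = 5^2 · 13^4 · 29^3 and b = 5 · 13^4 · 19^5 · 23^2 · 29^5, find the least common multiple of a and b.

max exponent per prime: 5^2 · 13^4 · 19^5 · 23^2 · 29^5 = 19183466331124573712975

19183466331124573712975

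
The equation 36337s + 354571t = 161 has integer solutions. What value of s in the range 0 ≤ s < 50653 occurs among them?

Euclid: 354571 = 9·36337 + 27538; 36337 = 1·27538 + 8799; 27538 = 3·8799 + 1141; 8799 = 7·1141 + 812; 1141 = 1·812 + 329; 812 = 2·329 + 154; 329 = 2·154 + 21; 154 = 7·21 + 7; 21 = 3·7 + 0 → gcd = 7; 161 = 7·23.
Back-substitution yields 36337·(16159) + 354571·(-1656) = 7, so one solution is s = 16159·23 = 371657, t = -1656·23 = -38088.
Solutions in s differ by 354571/7 = 50653; the one in [0, 50653) is 371657 mod 50653 = 17086.

17086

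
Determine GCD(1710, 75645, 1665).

gcd(1710, 75645): 75645 = 44·1710 + 405; 1710 = 4·405 + 90; 405 = 4·90 + 45; 90 = 2·45 + 0 → 45
gcd(45, 1665): 1665 = 37·45 + 0 → 45

45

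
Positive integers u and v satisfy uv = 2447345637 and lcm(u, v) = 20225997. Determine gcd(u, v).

121

gcd·lcm = product, so gcd = 2447345637/20225997 = 121.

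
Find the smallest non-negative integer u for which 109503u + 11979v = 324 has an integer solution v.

1048

Euclid: 109503 = 9·11979 + 1692; 11979 = 7·1692 + 135; 1692 = 12·135 + 72; 135 = 1·72 + 63; 72 = 1·63 + 9; 63 = 7·9 + 0 → gcd = 9; 324 = 9·36.
Back-substitution yields 109503·(177) + 11979·(-1618) = 9, so one solution is u = 177·36 = 6372, v = -1618·36 = -58248.
Solutions in u differ by 11979/9 = 1331; the one in [0, 1331) is 6372 mod 1331 = 1048.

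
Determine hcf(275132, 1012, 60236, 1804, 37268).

gcd(275132, 1012): 275132 = 271·1012 + 880; 1012 = 1·880 + 132; 880 = 6·132 + 88; 132 = 1·88 + 44; 88 = 2·44 + 0 → 44
gcd(44, 60236): 60236 = 1369·44 + 0 → 44
gcd(44, 1804): 1804 = 41·44 + 0 → 44
gcd(44, 37268): 37268 = 847·44 + 0 → 44

44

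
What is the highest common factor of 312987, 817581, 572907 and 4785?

312987 = 3 · 17² · 19²; 817581 = 3 · 17² · 23 · 41; 572907 = 3 · 19² · 23²; 4785 = 3 · 5 · 11 · 29
gcd takes min exponent of each prime: 3 = 3

3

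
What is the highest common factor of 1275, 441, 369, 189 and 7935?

3

gcd(1275, 441): 1275 = 2·441 + 393; 441 = 1·393 + 48; 393 = 8·48 + 9; 48 = 5·9 + 3; 9 = 3·3 + 0 → 3
gcd(3, 369): 369 = 123·3 + 0 → 3
gcd(3, 189): 189 = 63·3 + 0 → 3
gcd(3, 7935): 7935 = 2645·3 + 0 → 3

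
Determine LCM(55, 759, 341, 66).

235290

55 = 5 · 11; 759 = 3 · 11 · 23; 341 = 11 · 31; 66 = 2 · 3 · 11
lcm takes max exponent of each prime: 2 · 3 · 5 · 11 · 23 · 31 = 235290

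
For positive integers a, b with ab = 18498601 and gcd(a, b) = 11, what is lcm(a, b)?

For any two positive integers, gcd × lcm equals their product. Hence lcm = 18498601 / 11 = 1681691.

1681691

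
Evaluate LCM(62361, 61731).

62361 = 3² · 13² · 41; 61731 = 3² · 19³
max exponents: 3² · 13² · 19³ · 41 = 427734099

427734099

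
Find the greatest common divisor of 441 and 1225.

Euclid: 1225 = 2·441 + 343; 441 = 1·343 + 98; 343 = 3·98 + 49; 98 = 2·49 + 0. Last nonzero remainder: 49.

49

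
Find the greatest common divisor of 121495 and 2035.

55

Euclid: 121495 = 59·2035 + 1430; 2035 = 1·1430 + 605; 1430 = 2·605 + 220; 605 = 2·220 + 165; 220 = 1·165 + 55; 165 = 3·55 + 0. Last nonzero remainder: 55.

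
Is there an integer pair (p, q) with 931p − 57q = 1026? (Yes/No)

Yes

gcd(931, 57): 931 = 16·57 + 19; 57 = 3·19 + 0 → 19
19 divides 1026, so a solution exists.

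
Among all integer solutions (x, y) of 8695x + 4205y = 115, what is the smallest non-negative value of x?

325

Euclid: 8695 = 2·4205 + 285; 4205 = 14·285 + 215; 285 = 1·215 + 70; 215 = 3·70 + 5; 70 = 14·5 + 0 → gcd = 5; 115 = 5·23.
Back-substitution yields 8695·(-59) + 4205·(122) = 5, so one solution is x = -59·23 = -1357, y = 122·23 = 2806.
Solutions in x differ by 4205/5 = 841; the one in [0, 841) is -1357 mod 841 = 325.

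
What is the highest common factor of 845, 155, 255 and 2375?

5

845 = 5 · 13²; 155 = 5 · 31; 255 = 3 · 5 · 17; 2375 = 5³ · 19
gcd takes min exponent of each prime: 5 = 5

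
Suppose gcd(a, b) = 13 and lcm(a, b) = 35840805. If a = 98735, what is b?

4719

a·b = gcd·lcm = 13·35840805 = 465930465, so b = 465930465/98735 = 4719.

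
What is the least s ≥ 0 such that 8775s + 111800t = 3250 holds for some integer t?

Reduce mod 111800: 8775s ≡ 3250 (mod 111800). With g = gcd(8775, 111800) = 325 dividing 3250, divide through: 27s ≡ 10 (mod 344).
Since gcd(27, 344) = 1, s ≡ 10·(27)⁻¹ ≡ 166 (mod 344). Smallest non-negative: 166.

166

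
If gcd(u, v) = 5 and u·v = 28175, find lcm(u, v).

5635

For any two positive integers, gcd × lcm equals their product. Hence lcm = 28175 / 5 = 5635.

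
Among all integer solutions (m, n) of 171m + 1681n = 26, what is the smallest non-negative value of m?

Reduce mod 1681: 171m ≡ 26 (mod 1681). With g = gcd(171, 1681) = 1 dividing 26, divide through: 171m ≡ 26 (mod 1681).
Since gcd(171, 1681) = 1, m ≡ 26·(171)⁻¹ ≡ 1632 (mod 1681). Smallest non-negative: 1632.

1632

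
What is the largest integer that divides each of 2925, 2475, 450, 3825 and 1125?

225

2925 = 3² · 5² · 13; 2475 = 3² · 5² · 11; 450 = 2 · 3² · 5²; 3825 = 3² · 5² · 17; 1125 = 3² · 5³
gcd takes min exponent of each prime: 3² · 5² = 225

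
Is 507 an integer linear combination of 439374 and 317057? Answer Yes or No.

gcd(439374, 317057): 439374 = 1·317057 + 122317; 317057 = 2·122317 + 72423; 122317 = 1·72423 + 49894; 72423 = 1·49894 + 22529; 49894 = 2·22529 + 4836; 22529 = 4·4836 + 3185; 4836 = 1·3185 + 1651; 3185 = 1·1651 + 1534; 1651 = 1·1534 + 117; 1534 = 13·117 + 13; 117 = 9·13 + 0 → 13
13 divides 507, so a solution exists.

Yes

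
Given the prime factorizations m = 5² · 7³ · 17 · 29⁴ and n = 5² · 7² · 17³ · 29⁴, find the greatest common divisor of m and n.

14729126825

min exponent per shared prime: 5² · 7² · 17 · 29⁴ = 14729126825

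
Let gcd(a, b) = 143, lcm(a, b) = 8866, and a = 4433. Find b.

Using ab = gcd(a,b)·lcm(a,b) = 143·8866 = 1267838, we get b = 1267838/4433 = 286.

286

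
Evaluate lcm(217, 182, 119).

95914

lcm(217, 182) = 217·182/gcd = 39494/7 = 5642
lcm(5642, 119) = 5642·119/gcd = 671398/7 = 95914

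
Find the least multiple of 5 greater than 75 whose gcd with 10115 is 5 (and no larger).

80

10115 = 5·2023. Any m with gcd(m, 10115) = 5 is a multiple of 5, say 5s, with s coprime to 2023.
Need s > 75/5, so s ≥ 16. First s ≥ 16 with gcd(s, 2023) = 1 is s = 16. Thus m = 5·16 = 80.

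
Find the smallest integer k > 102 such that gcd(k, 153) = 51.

Multiples of 51 above 102: 51·3, 51·4, … . Need the cofactor coprime to 153/51 = 3.
Checking s = 3, 4, … the first with gcd(s, 3) = 1 is s = 4, giving 204.

204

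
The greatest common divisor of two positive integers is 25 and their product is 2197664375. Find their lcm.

87906575

Since gcd(m,n)·lcm(m,n) = mn, lcm = 2197664375/25 = 87906575.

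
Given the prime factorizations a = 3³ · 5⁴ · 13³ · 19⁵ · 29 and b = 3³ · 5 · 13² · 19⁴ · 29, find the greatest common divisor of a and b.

min exponent per shared prime: 3³ · 5 · 13² · 19⁴ · 29 = 86224934835

86224934835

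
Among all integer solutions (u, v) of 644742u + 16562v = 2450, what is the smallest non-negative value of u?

gcd(644742, 16562) = 98 (Euclid: 644742 = 38·16562 + 15386; 16562 = 1·15386 + 1176; 15386 = 13·1176 + 98; 1176 = 12·98 + 0), and 98 | 2450.
Extended Euclid: 644742·(14) + 16562·(-545) = 98. Scale by 25: u₀ = 350.
General solution u = u₀ + 169t; reducing mod 169 gives u = 12 (and v = -467).

12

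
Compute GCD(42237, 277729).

Euclid: 277729 = 6·42237 + 24307; 42237 = 1·24307 + 17930; 24307 = 1·17930 + 6377; 17930 = 2·6377 + 5176; 6377 = 1·5176 + 1201; 5176 = 4·1201 + 372; 1201 = 3·372 + 85; 372 = 4·85 + 32; 85 = 2·32 + 21; 32 = 1·21 + 11; 21 = 1·11 + 10; 11 = 1·10 + 1; 10 = 10·1 + 0. Last nonzero remainder: 1.

1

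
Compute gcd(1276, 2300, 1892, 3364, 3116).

4

gcd(1276, 2300): 2300 = 1·1276 + 1024; 1276 = 1·1024 + 252; 1024 = 4·252 + 16; 252 = 15·16 + 12; 16 = 1·12 + 4; 12 = 3·4 + 0 → 4
gcd(4, 1892): 1892 = 473·4 + 0 → 4
gcd(4, 3364): 3364 = 841·4 + 0 → 4
gcd(4, 3116): 3116 = 779·4 + 0 → 4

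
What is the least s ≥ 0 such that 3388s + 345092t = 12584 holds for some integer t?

gcd(3388, 345092) = 484 (Euclid: 345092 = 101·3388 + 2904; 3388 = 1·2904 + 484; 2904 = 6·484 + 0), and 484 | 12584.
Extended Euclid: 3388·(102) + 345092·(-1) = 484. Scale by 26: s₀ = 2652.
General solution s = s₀ + 713k; reducing mod 713 gives s = 513 (and t = -5).

513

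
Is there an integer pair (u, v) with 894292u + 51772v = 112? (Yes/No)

gcd(894292, 51772): 894292 = 17·51772 + 14168; 51772 = 3·14168 + 9268; 14168 = 1·9268 + 4900; 9268 = 1·4900 + 4368; 4900 = 1·4368 + 532; 4368 = 8·532 + 112; 532 = 4·112 + 84; 112 = 1·84 + 28; 84 = 3·28 + 0 → 28
28 divides 112, so a solution exists.

Yes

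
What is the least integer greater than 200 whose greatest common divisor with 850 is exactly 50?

250

gcd(m, 850) = 50 forces 50 | m; write m = 50s. Then gcd(50s, 50·17) = 50·gcd(s, 17), so need gcd(s, 17) = 1.
50s > 200 gives s ≥ 5. The least s ≥ 5 coprime to 17 is 5, so m = 50·5 = 250.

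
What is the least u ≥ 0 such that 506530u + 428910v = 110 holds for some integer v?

35492

Reduce mod 428910: 506530u ≡ 110 (mod 428910). With g = gcd(506530, 428910) = 10 dividing 110, divide through: 50653u ≡ 11 (mod 42891).
Since gcd(50653, 42891) = 1, u ≡ 11·(50653)⁻¹ ≡ 35492 (mod 42891). Smallest non-negative: 35492.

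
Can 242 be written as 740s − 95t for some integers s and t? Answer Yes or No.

gcd(740, 95): 740 = 7·95 + 75; 95 = 1·75 + 20; 75 = 3·20 + 15; 20 = 1·15 + 5; 15 = 3·5 + 0 → 5
5 does not divide 242, so a solution does not exist.

No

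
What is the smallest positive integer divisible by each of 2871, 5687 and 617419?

83312667603

2871 = 3² · 11 · 29; 5687 = 11² · 47; 617419 = 11 · 37² · 41
lcm takes max exponent of each prime: 3² · 11² · 29 · 37² · 41 · 47 = 83312667603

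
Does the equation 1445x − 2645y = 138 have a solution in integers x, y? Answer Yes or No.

gcd(1445, 2645): 2645 = 1·1445 + 1200; 1445 = 1·1200 + 245; 1200 = 4·245 + 220; 245 = 1·220 + 25; 220 = 8·25 + 20; 25 = 1·20 + 5; 20 = 4·5 + 0 → 5
5 does not divide 138, so a solution does not exist.

No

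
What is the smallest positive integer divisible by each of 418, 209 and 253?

lcm(418, 209) = 418·209/gcd = 87362/209 = 418
lcm(418, 253) = 418·253/gcd = 105754/11 = 9614

9614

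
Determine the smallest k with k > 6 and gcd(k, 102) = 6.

12

gcd(k, 102) = 6 forces 6 | k; write k = 6s. Then gcd(6s, 6·17) = 6·gcd(s, 17), so need gcd(s, 17) = 1.
6s > 6 gives s ≥ 2. The least s ≥ 2 coprime to 17 is 2, so k = 6·2 = 12.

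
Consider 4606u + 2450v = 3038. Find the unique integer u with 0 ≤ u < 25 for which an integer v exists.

Euclid: 4606 = 1·2450 + 2156; 2450 = 1·2156 + 294; 2156 = 7·294 + 98; 294 = 3·98 + 0 → gcd = 98; 3038 = 98·31.
Back-substitution yields 4606·(8) + 2450·(-15) = 98, so one solution is u = 8·31 = 248, v = -15·31 = -465.
Solutions in u differ by 2450/98 = 25; the one in [0, 25) is 248 mod 25 = 23.

23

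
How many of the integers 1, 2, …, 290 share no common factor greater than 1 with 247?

Prime factors of 247: 13, 19. Count integers ≤ 290 divisible by none of them.
By inclusion–exclusion: 290 − ⌊290/13⌋ − ⌊290/19⌋ + ⌊290/247⌋ = 254.

254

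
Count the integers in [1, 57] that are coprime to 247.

Prime factors of 247: 13, 19. Count integers ≤ 57 divisible by none of them.
By inclusion–exclusion: 57 − ⌊57/13⌋ − ⌊57/19⌋ + ⌊57/247⌋ = 50.

50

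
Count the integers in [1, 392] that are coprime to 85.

85 = 5·17. Inclusion–exclusion on these primes:
392 − ⌊392/5⌋ − ⌊392/17⌋ + ⌊392/85⌋ = 295

295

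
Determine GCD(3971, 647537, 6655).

gcd(3971, 647537): 647537 = 163·3971 + 264; 3971 = 15·264 + 11; 264 = 24·11 + 0 → 11
gcd(11, 6655): 6655 = 605·11 + 0 → 11

11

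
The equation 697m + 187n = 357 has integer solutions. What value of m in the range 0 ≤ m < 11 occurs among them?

Reduce mod 187: 697m ≡ 357 (mod 187). With g = gcd(697, 187) = 17 dividing 357, divide through: 41m ≡ 21 (mod 11).
Since gcd(41, 11) = 1, m ≡ 21·(41)⁻¹ ≡ 4 (mod 11). Smallest non-negative: 4.

4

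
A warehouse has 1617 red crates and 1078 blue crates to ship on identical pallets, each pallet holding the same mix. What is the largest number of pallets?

Euclid: 1617 = 1·1078 + 539; 1078 = 2·539 + 0. Last nonzero remainder: 539.

539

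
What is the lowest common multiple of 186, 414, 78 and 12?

186 = 2 · 3 · 31; 414 = 2 · 3² · 23; 78 = 2 · 3 · 13; 12 = 2² · 3
lcm takes max exponent of each prime: 2² · 3² · 13 · 23 · 31 = 333684

333684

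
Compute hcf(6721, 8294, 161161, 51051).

143

6721 = 11 · 13 · 47; 8294 = 2 · 11 · 13 · 29; 161161 = 7² · 11 · 13 · 23; 51051 = 3 · 7 · 11 · 13 · 17
gcd takes min exponent of each prime: 11 · 13 = 143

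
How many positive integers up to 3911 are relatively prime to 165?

1897

165 = 3·5·11. Inclusion–exclusion on these primes:
3911 − ⌊3911/3⌋ − ⌊3911/5⌋ − ⌊3911/11⌋ + ⌊3911/15⌋ + ⌊3911/33⌋ + ⌊3911/55⌋ − ⌊3911/165⌋ = 1897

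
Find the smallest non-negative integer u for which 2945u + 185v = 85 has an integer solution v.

19

gcd(2945, 185) = 5 (Euclid: 2945 = 15·185 + 170; 185 = 1·170 + 15; 170 = 11·15 + 5; 15 = 3·5 + 0), and 5 | 85.
Extended Euclid: 2945·(12) + 185·(-191) = 5. Scale by 17: u₀ = 204.
General solution u = u₀ + 37t; reducing mod 37 gives u = 19 (and v = -302).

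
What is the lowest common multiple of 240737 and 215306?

1057798378

gcd first: 240737 = 1·215306 + 25431; 215306 = 8·25431 + 11858; 25431 = 2·11858 + 1715; 11858 = 6·1715 + 1568; 1715 = 1·1568 + 147; 1568 = 10·147 + 98; 147 = 1·98 + 49; 98 = 2·49 + 0 → gcd = 49
lcm = 240737·215306/gcd = 51832120522/49 = 1057798378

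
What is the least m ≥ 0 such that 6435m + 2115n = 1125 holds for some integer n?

36

Reduce mod 2115: 6435m ≡ 1125 (mod 2115). With g = gcd(6435, 2115) = 45 dividing 1125, divide through: 143m ≡ 25 (mod 47).
Since gcd(143, 47) = 1, m ≡ 25·(143)⁻¹ ≡ 36 (mod 47). Smallest non-negative: 36.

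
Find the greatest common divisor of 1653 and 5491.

Euclid: 5491 = 3·1653 + 532; 1653 = 3·532 + 57; 532 = 9·57 + 19; 57 = 3·19 + 0. Last nonzero remainder: 19.

19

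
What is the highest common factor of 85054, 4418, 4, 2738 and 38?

gcd(85054, 4418): 85054 = 19·4418 + 1112; 4418 = 3·1112 + 1082; 1112 = 1·1082 + 30; 1082 = 36·30 + 2; 30 = 15·2 + 0 → 2
gcd(2, 4): 4 = 2·2 + 0 → 2
gcd(2, 2738): 2738 = 1369·2 + 0 → 2
gcd(2, 38): 38 = 19·2 + 0 → 2

2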